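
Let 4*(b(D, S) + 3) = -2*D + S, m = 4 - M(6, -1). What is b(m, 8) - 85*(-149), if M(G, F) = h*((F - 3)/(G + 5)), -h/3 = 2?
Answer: 139294/11 ≈ 12663.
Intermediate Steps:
h = -6 (h = -3*2 = -6)
M(G, F) = -6*(-3 + F)/(5 + G) (M(G, F) = -6*(F - 3)/(G + 5) = -6*(-3 + F)/(5 + G))
m = 20/11 (m = 4 - 6*(3 - 1*(-1))/(5 + 6) = 4 - 6*(3 + 1)/11 = 4 - 6*4/11 = 4 - 1*24/11 = 4 - 24/11 = 20/11 ≈ 1.8182)
b(D, S) = -3 - D/2 + S/4 (b(D, S) = -3 + (-2*D + S)/4 = -3 + (S - 2*D)/4 = -3 + (-D/2 + S/4) = -3 - D/2 + S/4)
b(m, 8) - 85*(-149) = (-3 - ½*20/11 + (¼)*8) - 85*(-149) = (-3 - 10/11 + 2) + 12665 = -21/11 + 12665 = 139294/11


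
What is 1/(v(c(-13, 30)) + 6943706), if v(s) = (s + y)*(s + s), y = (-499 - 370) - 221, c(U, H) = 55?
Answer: 1/6829856 ≈ 1.4642e-7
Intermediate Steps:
y = -1090 (y = -869 - 221 = -1090)
v(s) = 2*s*(-1090 + s) (v(s) = (s - 1090)*(s + s) = (-1090 + s)*(2*s) = 2*s*(-1090 + s))
1/(v(c(-13, 30)) + 6943706) = 1/(2*55*(-1090 + 55) + 6943706) = 1/(2*55*(-1035) + 6943706) = 1/(-113850 + 6943706) = 1/6829856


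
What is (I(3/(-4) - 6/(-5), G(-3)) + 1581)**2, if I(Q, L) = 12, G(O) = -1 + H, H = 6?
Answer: 2537649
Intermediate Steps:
G(O) = 5 (G(O) = -1 + 6 = 5)
(I(3/(-4) - 6/(-5), G(-3)) + 1581)**2 = (12 + 1581)**2 = 1593**2 = 2537649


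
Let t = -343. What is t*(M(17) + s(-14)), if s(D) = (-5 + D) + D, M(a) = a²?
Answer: -87808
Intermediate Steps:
s(D) = -5 + 2*D
t*(M(17) + s(-14)) = -343*(17² + (-5 + 2*(-14))) = -343*(289 + (-5 - 28)) = -343*(289 - 33) = -343*256 = -87808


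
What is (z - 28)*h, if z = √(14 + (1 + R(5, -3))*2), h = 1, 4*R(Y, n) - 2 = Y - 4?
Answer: -28 + √70/2 ≈ -23.817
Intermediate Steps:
R(Y, n) = -½ + Y/4 (R(Y, n) = ½ + (Y - 4)/4 = ½ + (-4 + Y)/4 = ½ + (-1 + Y/4) = -½ + Y/4)
z = √70/2 (z = √(14 + (1 + (-½ + (¼)*5))*2) = √(14 + (1 + (-½ + 5/4))*2) = √(14 + (1 + ¾)*2) = √(14 + (7/4)*2) = √(14 + 7/2) = √(35/2) = √70/2 ≈ 4.1833)
(z - 28)*h = (√70/2 - 28)*1 = (-28 + √70/2)*1 = -28 + √70/2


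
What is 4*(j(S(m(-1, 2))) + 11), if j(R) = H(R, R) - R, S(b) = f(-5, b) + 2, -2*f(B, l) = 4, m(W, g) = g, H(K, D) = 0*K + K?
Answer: 44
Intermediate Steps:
H(K, D) = K (H(K, D) = 0 + K = K)
f(B, l) = -2 (f(B, l) = -1/2*4 = -2)
S(b) = 0 (S(b) = -2 + 2 = 0)
j(R) = 0 (j(R) = R - R = 0)
4*(j(S(m(-1, 2))) + 11) = 4*(0 + 11) = 4*11 = 44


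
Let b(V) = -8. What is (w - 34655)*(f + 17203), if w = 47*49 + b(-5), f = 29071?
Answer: -1497426640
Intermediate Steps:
w = 2295 (w = 47*49 - 8 = 2303 - 8 = 2295)
(w - 34655)*(f + 17203) = (2295 - 34655)*(29071 + 17203) = -32360*46274 = -1497426640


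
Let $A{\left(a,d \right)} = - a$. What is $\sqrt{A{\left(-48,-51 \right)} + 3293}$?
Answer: $\sqrt{3341} \approx 57.801$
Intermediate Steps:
$\sqrt{A{\left(-48,-51 \right)} + 3293} = \sqrt{\left(-1\right) \left(-48\right) + 3293} = \sqrt{48 + 3293} = \sqrt{3341}$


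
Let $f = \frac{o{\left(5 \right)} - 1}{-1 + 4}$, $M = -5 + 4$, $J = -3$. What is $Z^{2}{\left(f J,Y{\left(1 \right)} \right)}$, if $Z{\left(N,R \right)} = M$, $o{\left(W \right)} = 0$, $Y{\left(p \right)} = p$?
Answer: $1$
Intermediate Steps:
$M = -1$
$f = - \frac{1}{3}$ ($f = \frac{0 - 1}{-1 + 4} = - \frac{1}{3} \approx -0.33333$)
$Z{\left(N,R \right)} = -1$
$Z^{2}{\left(f J,Y{\left(1 \right)} \right)} = \left(-1\right)^{2} = 1$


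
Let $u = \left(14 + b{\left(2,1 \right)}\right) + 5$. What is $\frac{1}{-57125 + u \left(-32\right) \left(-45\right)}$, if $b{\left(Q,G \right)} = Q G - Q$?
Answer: $- \frac{1}{29765} \approx -3.3597 \cdot 10^{-5}$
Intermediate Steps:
$b{\left(Q,G \right)} = - Q + G Q$ ($b{\left(Q,G \right)} = G Q - Q = - Q + G Q$)
$u = 19$ ($u = \left(14 + 2 \left(-1 + 1\right)\right) + 5 = \left(14 + 2 \cdot 0\right) + 5 = \left(14 + 0\right) + 5 = 14 + 5 = 19$)
$\frac{1}{-57125 + u \left(-32\right) \left(-45\right)} = \frac{1}{-57125 + 19 \left(-32\right) \left(-45\right)} = \frac{1}{-57125 - -27360} = \frac{1}{-57125 + 27360} = \frac{1}{-29765} = - \frac{1}{29765}$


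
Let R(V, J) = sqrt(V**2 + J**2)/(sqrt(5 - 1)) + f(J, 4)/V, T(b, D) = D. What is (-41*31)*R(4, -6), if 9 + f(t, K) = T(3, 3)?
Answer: 3813/2 - 1271*sqrt(13) ≈ -2676.2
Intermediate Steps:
f(t, K) = -6 (f(t, K) = -9 + 3 = -6)
R(V, J) = sqrt(J**2 + V**2)/2 - 6/V (R(V, J) = sqrt(V**2 + J**2)/(sqrt(5 - 1)) - 6/V = sqrt(J**2 + V**2)/(sqrt(4)) - 6/V = sqrt(J**2 + V**2)/2 - 6/V)
(-41*31)*R(4, -6) = (-41*31)*(sqrt((-6)**2 + 4**2)/2 - 6/4) = -1271*(sqrt(36 + 16)/2 - 6*1/4) = -1271*(sqrt(52)/2 - 3/2) = -1271*((2*sqrt(13))/2 - 3/2) = -1271*(sqrt(13) - 3/2) = -1271*(-3/2 + sqrt(13)) = 3813/2 - 1271*sqrt(13)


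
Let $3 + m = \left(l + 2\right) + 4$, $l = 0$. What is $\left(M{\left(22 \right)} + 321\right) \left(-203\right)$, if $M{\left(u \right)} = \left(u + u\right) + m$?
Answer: $-74704$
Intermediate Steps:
$m = 3$ ($m = -3 + \left(\left(0 + 2\right) + 4\right) = -3 + \left(2 + 4\right) = -3 + 6 = 3$)
$M{\left(u \right)} = 3 + 2 u$ ($M{\left(u \right)} = \left(u + u\right) + 3 = 2 u + 3 = 3 + 2 u$)
$\left(M{\left(22 \right)} + 321\right) \left(-203\right) = \left(\left(3 + 2 \cdot 22\right) + 321\right) \left(-203\right) = \left(\left(3 + 44\right) + 321\right) \left(-203\right) = \left(47 + 321\right) \left(-203\right) = 368 \left(-203\right) = -74704$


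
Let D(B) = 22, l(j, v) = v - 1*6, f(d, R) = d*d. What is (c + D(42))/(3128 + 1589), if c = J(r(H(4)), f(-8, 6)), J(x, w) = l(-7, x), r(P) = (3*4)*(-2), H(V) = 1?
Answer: -8/4717 ≈ -0.0016960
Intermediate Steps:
f(d, R) = d**2
r(P) = -24 (r(P) = 12*(-2) = -24)
l(j, v) = -6 + v (l(j, v) = v - 6 = -6 + v)
J(x, w) = -6 + x
c = -30 (c = -6 - 24 = -30)
(c + D(42))/(3128 + 1589) = (-30 + 22)/(3128 + 1589) = -8/4717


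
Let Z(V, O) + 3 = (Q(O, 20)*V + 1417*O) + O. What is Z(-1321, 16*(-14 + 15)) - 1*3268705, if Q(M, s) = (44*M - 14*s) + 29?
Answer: -3844433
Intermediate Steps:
Q(M, s) = 29 - 14*s + 44*M (Q(M, s) = (-14*s + 44*M) + 29 = 29 - 14*s + 44*M)
Z(V, O) = -3 + 1418*O + V*(-251 + 44*O) (Z(V, O) = -3 + (((29 - 14*20 + 44*O)*V + 1417*O) + O) = -3 + (((29 - 280 + 44*O)*V + 1417*O) + O) = -3 + (((-251 + 44*O)*V + 1417*O) + O) = -3 + ((V*(-251 + 44*O) + 1417*O) + O) = -3 + ((1417*O + V*(-251 + 44*O)) + O) = -3 + (1418*O + V*(-251 + 44*O)) = -3 + 1418*O + V*(-251 + 44*O))
Z(-1321, 16*(-14 + 15)) - 1*3268705 = (-3 + 1418*(16*(-14 + 15)) - 1321*(-251 + 44*(16*(-14 + 15)))) - 1*3268705 = (-3 + 1418*(16*1) - 1321*(-251 + 44*(16*1))) - 3268705 = (-3 + 1418*16 - 1321*(-251 + 44*16)) - 3268705 = (-3 + 22688 - 1321*(-251 + 704)) - 3268705 = (-3 + 22688 - 1321*453) - 3268705 = (-3 + 22688 - 598413) - 3268705 = -575728 - 3268705 = -3844433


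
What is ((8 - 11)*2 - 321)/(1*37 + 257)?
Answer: -109/98 ≈ -1.1122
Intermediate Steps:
((8 - 11)*2 - 321)/(1*37 + 257) = (-3*2 - 321)/(37 + 257) = (-6 - 321)/294 = -327*1/294 = -109/98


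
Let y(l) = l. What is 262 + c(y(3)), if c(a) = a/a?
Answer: 263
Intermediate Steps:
c(a) = 1
262 + c(y(3)) = 262 + 1 = 263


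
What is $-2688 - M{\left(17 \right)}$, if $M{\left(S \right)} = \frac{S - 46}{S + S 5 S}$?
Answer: $- \frac{3929827}{1462} \approx -2688.0$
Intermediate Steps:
$M{\left(S \right)} = \frac{-46 + S}{S + 5 S^{2}}$ ($M{\left(S \right)} = \frac{-46 + S}{S + 5 S S} = \frac{-46 + S}{S + 5 S^{2}}$)
$-2688 - M{\left(17 \right)} = -2688 - \frac{-46 + 17}{17 \left(1 + 5 \cdot 17\right)} = -2688 - \frac{1}{17} \frac{1}{1 + 85} \left(-29\right) = -2688 - \frac{1}{17} \cdot \frac{1}{86} \left(-29\right) = -2688 - - \frac{29}{1462} = -2688 + \frac{29}{1462} = - \frac{3929827}{1462}$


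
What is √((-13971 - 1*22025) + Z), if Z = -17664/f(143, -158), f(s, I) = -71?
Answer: 2*I*√45050423/71 ≈ 189.07*I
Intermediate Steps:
Z = 17664/71 (Z = -17664/(-71) = -17664*(-1/71) = 17664/71 ≈ 248.79)
√((-13971 - 1*22025) + Z) = √((-13971 - 1*22025) + 17664/71) = √((-13971 - 22025) + 17664/71) = √(-35996 + 17664/71) = √(-2538052/71) = 2*I*√45050423/71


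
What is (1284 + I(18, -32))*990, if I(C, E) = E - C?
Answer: 1221660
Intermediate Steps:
(1284 + I(18, -32))*990 = (1284 + (-32 - 1*18))*990 = (1284 + (-32 - 18))*990 = (1284 - 50)*990 = 1234*990 = 1221660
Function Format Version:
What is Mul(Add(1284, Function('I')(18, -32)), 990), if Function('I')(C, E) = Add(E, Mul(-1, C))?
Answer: 1221660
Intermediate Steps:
Mul(Add(1284, Function('I')(18, -32)), 990) = Mul(Add(1284, Add(-32, Mul(-1, 18))), 990) = Mul(Add(1284, Add(-32, -18)), 990) = Mul(Add(1284, -50), 990) = Mul(1234, 990) = 1221660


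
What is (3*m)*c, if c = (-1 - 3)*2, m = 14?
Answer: -336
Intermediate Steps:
c = -8 (c = -4*2 = -8)
(3*m)*c = (3*14)*(-8) = 42*(-8) = -336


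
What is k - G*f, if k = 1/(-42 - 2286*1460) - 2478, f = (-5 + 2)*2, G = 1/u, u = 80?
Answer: -1684433945/679776 ≈ -2477.9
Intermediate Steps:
G = 1/80 ≈ 0.012500
f = -6 (f = -3*2 = -6)
k = -8422424641/3398880 (k = (1/1460)/(-2328) - 2478 = -1/2328*1/1460 - 2478 = -1/3398880 - 2478 = -8422424641/3398880 ≈ -2478.0)
k - G*f = -8422424641/3398880 - (-6)/80 = -8422424641/3398880 - 1*(-3/40) = -8422424641/3398880 + 3/40 = -1684433945/679776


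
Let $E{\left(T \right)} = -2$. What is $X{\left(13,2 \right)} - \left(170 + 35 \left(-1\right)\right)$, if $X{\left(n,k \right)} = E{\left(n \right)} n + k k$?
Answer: $-157$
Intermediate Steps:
$X{\left(n,k \right)} = k^{2} - 2 n$ ($X{\left(n,k \right)} = - 2 n + k k = - 2 n + k^{2} = k^{2} - 2 n$)
$X{\left(13,2 \right)} - \left(170 + 35 \left(-1\right)\right) = \left(2^{2} - 26\right) - \left(170 + 35 \left(-1\right)\right) = \left(4 - 26\right) - \left(170 - 35\right) = -22 - 135 = -157$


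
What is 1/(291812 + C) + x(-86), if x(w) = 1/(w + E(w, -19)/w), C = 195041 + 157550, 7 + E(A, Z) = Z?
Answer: -27705644/2374625055 ≈ -0.011667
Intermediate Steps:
E(A, Z) = -7 + Z
C = 352591
x(w) = 1/(w - 26/w) (x(w) = 1/(w + (-7 - 19)/w) = 1/(w - 26/w))
1/(291812 + C) + x(-86) = 1/(291812 + 352591) - 86/(-26 + (-86)²) = 1/644403 - 86/(-26 + 7396) = 1/644403 - 86/7370 = 1/644403 - 86*1/7370 = 1/644403 - 43/3685 = -27705644/2374625055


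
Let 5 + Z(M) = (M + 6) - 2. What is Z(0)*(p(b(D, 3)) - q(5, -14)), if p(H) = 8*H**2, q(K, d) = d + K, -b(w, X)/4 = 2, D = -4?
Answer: -521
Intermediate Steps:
b(w, X) = -8 (b(w, X) = -4*2 = -8)
q(K, d) = K + d
Z(M) = -1 + M (Z(M) = -5 + ((M + 6) - 2) = -5 + ((6 + M) - 2) = -5 + (4 + M) = -1 + M)
Z(0)*(p(b(D, 3)) - q(5, -14)) = (-1 + 0)*(8*(-8)**2 - (5 - 14)) = -(8*64 - 1*(-9)) = -(512 + 9) = -1*521 = -521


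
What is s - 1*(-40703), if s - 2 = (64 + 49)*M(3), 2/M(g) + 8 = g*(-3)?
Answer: 691759/17 ≈ 40692.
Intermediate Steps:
M(g) = 2/(-8 - 3*g) (M(g) = 2/(-8 + g*(-3)) = 2/(-8 - 3*g))
s = -192/17 (s = 2 + (64 + 49)*(-2/(8 + 3*3)) = 2 + 113*(-2/(8 + 9)) = 2 + 113*(-2/17) = 2 - 226/17 = -192/17 ≈ -11.294)
s - 1*(-40703) = -192/17 - 1*(-40703) = -192/17 + 40703 = 691759/17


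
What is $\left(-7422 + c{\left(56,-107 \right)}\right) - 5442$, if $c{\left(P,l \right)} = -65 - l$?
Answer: $-12822$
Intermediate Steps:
$\left(-7422 + c{\left(56,-107 \right)}\right) - 5442 = \left(-7422 - -42\right) - 5442 = \left(-7422 + \left(-65 + 107\right)\right) - 5442 = \left(-7422 + 42\right) - 5442 = -7380 - 5442 = -12822$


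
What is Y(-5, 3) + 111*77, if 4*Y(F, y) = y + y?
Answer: 17097/2 ≈ 8548.5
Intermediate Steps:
Y(F, y) = y/2 (Y(F, y) = (y + y)/4 = (2*y)/4 = y/2)
Y(-5, 3) + 111*77 = (1/2)*3 + 111*77 = 3/2 + 8547 = 17097/2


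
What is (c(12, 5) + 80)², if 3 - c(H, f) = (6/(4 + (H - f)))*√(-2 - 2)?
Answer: 833425/121 - 1992*I/11 ≈ 6887.8 - 181.09*I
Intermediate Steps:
c(H, f) = 3 - 12*I/(4 + H - f) (c(H, f) = 3 - 6/(4 + (H - f))*√(-2 - 2) = 3 - 6/(4 + H - f)*√(-4) = 3 - 6/(4 + H - f)*2*I = 3 - 12*I/(4 + H - f))
(c(12, 5) + 80)² = (3*(4 + 12 - 1*5 - 4*I)/(4 + 12 - 1*5) + 80)² = (3*(4 + 12 - 5 - 4*I)/(4 + 12 - 5) + 80)² = (3*(11 - 4*I)/11 + 80)² = (3*(1/11)*(11 - 4*I) + 80)² = ((3 - 12*I/11) + 80)² = (83 - 12*I/11)²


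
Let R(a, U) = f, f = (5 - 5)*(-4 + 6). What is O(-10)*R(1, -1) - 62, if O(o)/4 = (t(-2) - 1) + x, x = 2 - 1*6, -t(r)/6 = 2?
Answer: -62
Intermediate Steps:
t(r) = -12 (t(r) = -6*2 = -12)
x = -4 (x = 2 - 6 = -4)
O(o) = -68 (O(o) = 4*((-12 - 1) - 4) = 4*(-13 - 4) = 4*(-17) = -68)
f = 0 (f = 0*2 = 0)
R(a, U) = 0
O(-10)*R(1, -1) - 62 = -68*0 - 62 = 0 - 62 = -62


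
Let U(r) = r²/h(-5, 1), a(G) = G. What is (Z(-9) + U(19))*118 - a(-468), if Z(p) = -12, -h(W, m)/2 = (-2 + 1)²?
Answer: -22247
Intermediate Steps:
h(W, m) = -2 (h(W, m) = -2*(-2 + 1)² = -2*(-1)² = -2*1 = -2)
U(r) = -r²/2 (U(r) = r²/(-2) = -r²/2)
(Z(-9) + U(19))*118 - a(-468) = (-12 - ½*19²)*118 - 1*(-468) = (-12 - ½*361)*118 + 468 = (-12 - 361/2)*118 + 468 = -385/2*118 + 468 = -22715 + 468 = -22247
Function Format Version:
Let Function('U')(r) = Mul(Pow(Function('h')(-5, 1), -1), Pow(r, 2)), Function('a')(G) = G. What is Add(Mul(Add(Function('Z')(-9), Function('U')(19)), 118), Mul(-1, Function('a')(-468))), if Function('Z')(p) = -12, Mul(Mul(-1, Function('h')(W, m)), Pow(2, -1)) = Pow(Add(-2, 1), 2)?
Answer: -22247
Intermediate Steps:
Function('h')(W, m) = -2 (Function('h')(W, m) = Mul(-2, Pow(Add(-2, 1), 2)) = Mul(-2, Pow(-1, 2)) = Mul(-2, 1) = -2)
Function('U')(r) = Mul(Rational(-1, 2), Pow(r, 2)) (Function('U')(r) = Mul(Pow(-2, -1), Pow(r, 2)) = Mul(Rational(-1, 2), Pow(r, 2)))
Add(Mul(Add(Function('Z')(-9), Function('U')(19)), 118), Mul(-1, Function('a')(-468))) = Add(Mul(Add(-12, Mul(Rational(-1, 2), Pow(19, 2))), 118), Mul(-1, -468)) = Add(Mul(Add(-12, Mul(Rational(-1, 2), 361)), 118), 468) = Add(Mul(Add(-12, Rational(-361, 2)), 118), 468) = Add(Mul(Rational(-385, 2), 118), 468) = Add(-22715, 468) = -22247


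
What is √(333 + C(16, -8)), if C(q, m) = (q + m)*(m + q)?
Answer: √397 ≈ 19.925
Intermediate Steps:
C(q, m) = (m + q)² (C(q, m) = (m + q)*(m + q) = (m + q)²)
√(333 + C(16, -8)) = √(333 + (-8 + 16)²) = √(333 + 8²) = √(333 + 64) = √397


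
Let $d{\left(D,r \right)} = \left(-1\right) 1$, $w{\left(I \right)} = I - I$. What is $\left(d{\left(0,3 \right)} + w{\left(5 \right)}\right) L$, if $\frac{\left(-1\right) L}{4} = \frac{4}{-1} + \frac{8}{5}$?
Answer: $- \frac{48}{5} \approx -9.6$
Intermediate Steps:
$w{\left(I \right)} = 0$
$d{\left(D,r \right)} = -1$
$L = \frac{48}{5}$ ($L = - 4 \left(\frac{4}{-1} + \frac{8}{5}\right) = - 4 \left(4 \left(-1\right) + 8 \cdot \frac{1}{5}\right) = - 4 \left(-4 + \frac{8}{5}\right) = \left(-4\right) \left(- \frac{12}{5}\right) = \frac{48}{5} \approx 9.6$)
$\left(d{\left(0,3 \right)} + w{\left(5 \right)}\right) L = \left(-1 + 0\right) \frac{48}{5} = \left(-1\right) \frac{48}{5} = - \frac{48}{5}$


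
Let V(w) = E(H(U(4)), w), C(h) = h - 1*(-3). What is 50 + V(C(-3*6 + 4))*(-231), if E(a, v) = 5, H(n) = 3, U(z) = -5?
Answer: -1105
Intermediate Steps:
C(h) = 3 + h (C(h) = h + 3 = 3 + h)
V(w) = 5
50 + V(C(-3*6 + 4))*(-231) = 50 + 5*(-231) = 50 - 1155 = -1105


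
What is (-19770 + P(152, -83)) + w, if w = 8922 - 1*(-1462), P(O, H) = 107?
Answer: -9279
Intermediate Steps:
w = 10384 (w = 8922 + 1462 = 10384)
(-19770 + P(152, -83)) + w = (-19770 + 107) + 10384 = -19663 + 10384 = -9279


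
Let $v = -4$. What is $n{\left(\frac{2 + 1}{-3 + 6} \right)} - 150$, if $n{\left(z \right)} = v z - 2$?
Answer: $-156$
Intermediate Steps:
$n{\left(z \right)} = -2 - 4 z$ ($n{\left(z \right)} = - 4 z - 2 = -2 - 4 z$)
$n{\left(\frac{2 + 1}{-3 + 6} \right)} - 150 = \left(-2 - 4 \frac{2 + 1}{-3 + 6}\right) - 150 = \left(-2 - 4 \cdot \frac{3}{3}\right) - 150 = \left(-2 - 4 \cdot 3 \cdot \frac{1}{3}\right) - 150 = \left(-2 - 4\right) - 150 = -6 - 150 = -156$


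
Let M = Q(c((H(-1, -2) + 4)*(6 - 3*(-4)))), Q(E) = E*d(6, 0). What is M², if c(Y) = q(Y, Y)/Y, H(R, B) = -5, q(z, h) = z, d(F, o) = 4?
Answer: 16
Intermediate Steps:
c(Y) = 1 (c(Y) = Y/Y = 1)
Q(E) = 4*E (Q(E) = E*4 = 4*E)
M = 4 (M = 4*1 = 4)
M² = 4² = 16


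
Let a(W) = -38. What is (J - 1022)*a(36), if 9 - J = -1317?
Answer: -11552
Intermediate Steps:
J = 1326 (J = 9 - 1*(-1317) = 9 + 1317 = 1326)
(J - 1022)*a(36) = (1326 - 1022)*(-38) = 304*(-38) = -11552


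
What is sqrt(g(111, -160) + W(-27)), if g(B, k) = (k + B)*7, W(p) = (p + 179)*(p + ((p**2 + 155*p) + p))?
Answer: I*sqrt(533863) ≈ 730.66*I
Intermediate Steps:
W(p) = (179 + p)*(p**2 + 157*p) (W(p) = (179 + p)*(p + (p**2 + 156*p)) = (179 + p)*(p**2 + 157*p))
g(B, k) = 7*B + 7*k (g(B, k) = (B + k)*7 = 7*B + 7*k)
sqrt(g(111, -160) + W(-27)) = sqrt((7*111 + 7*(-160)) - 27*(28103 + (-27)**2 + 336*(-27))) = sqrt((777 - 1120) - 27*(28103 + 729 - 9072)) = sqrt(-343 - 27*19760) = sqrt(-343 - 533520) = sqrt(-533863) = I*sqrt(533863)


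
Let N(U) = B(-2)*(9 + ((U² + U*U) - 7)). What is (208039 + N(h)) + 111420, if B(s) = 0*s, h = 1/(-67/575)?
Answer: 319459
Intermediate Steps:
h = -575/67 (h = 1/(-67*1/575) = 1/(-67/575) = -575/67 ≈ -8.5821)
B(s) = 0
N(U) = 0 (N(U) = 0*(9 + ((U² + U*U) - 7)) = 0*(9 + ((U² + U²) - 7)) = 0*(9 + (2*U² - 7)) = 0*(9 + (-7 + 2*U²)) = 0*(2 + 2*U²) = 0)
(208039 + N(h)) + 111420 = (208039 + 0) + 111420 = 208039 + 111420 = 319459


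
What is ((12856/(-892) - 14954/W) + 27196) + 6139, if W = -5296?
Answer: 19677607539/590504 ≈ 33323.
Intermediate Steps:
((12856/(-892) - 14954/W) + 27196) + 6139 = ((12856/(-892) - 14954/(-5296)) + 27196) + 6139 = ((12856*(-1/892) - 14954*(-1/5296)) + 27196) + 6139 = ((-3214/223 + 7477/2648) + 27196) + 6139 = (-6843301/590504 + 27196) + 6139 = 16052503483/590504 + 6139 = 19677607539/590504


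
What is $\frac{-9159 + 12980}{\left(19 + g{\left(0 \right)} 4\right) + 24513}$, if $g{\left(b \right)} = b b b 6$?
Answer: $\frac{3821}{24532} \approx 0.15576$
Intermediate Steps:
$g{\left(b \right)} = 6 b^{3}$ ($g{\left(b \right)} = b^{2} b 6 = b^{3} \cdot 6 = 6 b^{3}$)
$\frac{-9159 + 12980}{\left(19 + g{\left(0 \right)} 4\right) + 24513} = \frac{-9159 + 12980}{\left(19 + 6 \cdot 0^{3} \cdot 4\right) + 24513} = \frac{3821}{\left(19 + 6 \cdot 0 \cdot 4\right) + 24513} = \frac{3821}{\left(19 + 0 \cdot 4\right) + 24513} = \frac{3821}{\left(19 + 0\right) + 24513} = \frac{3821}{19 + 24513} = \frac{3821}{24532}$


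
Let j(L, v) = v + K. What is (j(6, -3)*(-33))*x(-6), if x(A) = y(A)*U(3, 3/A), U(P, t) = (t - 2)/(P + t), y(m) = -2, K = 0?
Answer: 198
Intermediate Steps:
U(P, t) = (-2 + t)/(P + t)
x(A) = -2*(-2 + 3/A)/(3 + 3/A)
j(L, v) = v (j(L, v) = v + 0 = v)
(j(6, -3)*(-33))*x(-6) = (-3*(-33))*(2*(-3 + 2*(-6))/(3*(1 - 6))) = 99*((⅔)*(-3 - 12)/(-5)) = 99*((⅔)*(-⅕)*(-15)) = 99*2 = 198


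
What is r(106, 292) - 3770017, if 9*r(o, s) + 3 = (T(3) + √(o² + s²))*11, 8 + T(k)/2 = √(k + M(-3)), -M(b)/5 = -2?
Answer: -33930332/9 + 22*√13/9 + 110*√965/9 ≈ -3.7696e+6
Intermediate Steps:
M(b) = 10 (M(b) = -5*(-2) = 10)
T(k) = -16 + 2*√(10 + k) (T(k) = -16 + 2*√(k + 10) = -16 + 2*√(10 + k))
r(o, s) = -179/9 + 11*√(o² + s²)/9 + 22*√13/9 (r(o, s) = -⅓ + (((-16 + 2*√(10 + 3)) + √(o² + s²))*11)/9 = -⅓ + (((-16 + 2*√13) + √(o² + s²))*11)/9 = -⅓ + ((-16 + √(o² + s²) + 2*√13)*11)/9 = -⅓ + (-176 + 11*√(o² + s²) + 22*√13)/9 = -⅓ + (-176/9 + 11*√(o² + s²)/9 + 22*√13/9) = -179/9 + 11*√(o² + s²)/9 + 22*√13/9)
r(106, 292) - 3770017 = (-179/9 + 11*√(106² + 292²)/9 + 22*√13/9) - 3770017 = (-179/9 + 11*√(11236 + 85264)/9 + 22*√13/9) - 3770017 = (-179/9 + 11*√96500/9 + 22*√13/9) - 3770017 = (-179/9 + 11*(10*√965)/9 + 22*√13/9) - 3770017 = (-179/9 + 110*√965/9 + 22*√13/9) - 3770017 = (-179/9 + 22*√13/9 + 110*√965/9) - 3770017 = -33930332/9 + 22*√13/9 + 110*√965/9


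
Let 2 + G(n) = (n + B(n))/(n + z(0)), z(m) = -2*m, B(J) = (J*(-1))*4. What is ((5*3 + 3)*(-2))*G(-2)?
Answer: 180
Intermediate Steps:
B(J) = -4*J (B(J) = -J*4 = -4*J)
G(n) = -5 (G(n) = -2 + (n - 4*n)/(n - 2*0) = -2 + (-3*n)/(n + 0) = -2 + (-3*n)/n = -2 - 3 = -5)
((5*3 + 3)*(-2))*G(-2) = ((5*3 + 3)*(-2))*(-5) = ((15 + 3)*(-2))*(-5) = (18*(-2))*(-5) = -36*(-5) = 180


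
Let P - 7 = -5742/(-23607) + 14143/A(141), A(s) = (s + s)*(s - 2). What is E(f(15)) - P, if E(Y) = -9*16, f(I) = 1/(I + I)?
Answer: -15587374867/102816354 ≈ -151.60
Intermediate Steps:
A(s) = 2*s*(-2 + s) (A(s) = (2*s)*(-2 + s) = 2*s*(-2 + s))
f(I) = 1/(2*I)
E(Y) = -144
P = 781819891/102816354 (P = 7 + (-5742/(-23607) + 14143/((2*141*(-2 + 141)))) = 7 + (-5742*(-1/23607) + 14143/((2*141*139))) = 7 + (638/2623 + 14143/39198) = 7 + 62105413/102816354 = 781819891/102816354 ≈ 7.6040)
E(f(15)) - P = -144 - 1*781819891/102816354 = -144 - 781819891/102816354 = -15587374867/102816354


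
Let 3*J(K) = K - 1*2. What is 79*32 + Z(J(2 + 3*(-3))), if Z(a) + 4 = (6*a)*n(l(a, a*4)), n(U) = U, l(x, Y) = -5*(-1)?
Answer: 2434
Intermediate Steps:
l(x, Y) = 5
J(K) = -⅔ + K/3 (J(K) = (K - 1*2)/3 = (K - 2)/3 = (-2 + K)/3 = -⅔ + K/3)
Z(a) = -4 + 30*a (Z(a) = -4 + (6*a)*5 = -4 + 30*a)
79*32 + Z(J(2 + 3*(-3))) = 79*32 + (-4 + 30*(-⅔ + (2 + 3*(-3))/3)) = 2528 + (-4 + 30*(-⅔ + (2 - 9)/3)) = 2528 + (-4 + 30*(-⅔ + (⅓)*(-7))) = 2528 + (-4 + 30*(-⅔ - 7/3)) = 2528 + (-4 + 30*(-3)) = 2528 + (-4 - 90) = 2528 - 94 = 2434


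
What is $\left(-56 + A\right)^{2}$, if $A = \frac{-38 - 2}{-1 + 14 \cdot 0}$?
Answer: $256$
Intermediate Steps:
$A = 40$ ($A = - \frac{40}{-1 + 0} = - \frac{40}{-1} = \left(-40\right) \left(-1\right) = 40$)
$\left(-56 + A\right)^{2} = \left(-56 + 40\right)^{2} = \left(-16\right)^{2} = 256$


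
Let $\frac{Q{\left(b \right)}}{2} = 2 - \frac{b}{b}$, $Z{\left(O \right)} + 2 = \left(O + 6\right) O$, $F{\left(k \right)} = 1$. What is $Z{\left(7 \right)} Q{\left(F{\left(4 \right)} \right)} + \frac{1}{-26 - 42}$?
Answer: $\frac{12103}{68} \approx 177.99$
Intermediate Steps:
$Z{\left(O \right)} = -2 + O \left(6 + O\right)$ ($Z{\left(O \right)} = -2 + \left(O + 6\right) O = -2 + \left(6 + O\right) O = -2 + O \left(6 + O\right)$)
$Q{\left(b \right)} = 2$ ($Q{\left(b \right)} = 2 \left(2 - \frac{b}{b}\right) = 2 \left(2 - 1\right) = 2 \cdot 1 = 2$)
$Z{\left(7 \right)} Q{\left(F{\left(4 \right)} \right)} + \frac{1}{-26 - 42} = \left(-2 + 7^{2} + 6 \cdot 7\right) 2 + \frac{1}{-26 - 42} = \left(-2 + 49 + 42\right) 2 + \frac{1}{-68} = 89 \cdot 2 - \frac{1}{68} = 178 - \frac{1}{68} = \frac{12103}{68}$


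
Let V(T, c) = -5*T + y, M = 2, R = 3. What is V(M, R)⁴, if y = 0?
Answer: 10000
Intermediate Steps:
V(T, c) = -5*T (V(T, c) = -5*T + 0 = -5*T)
V(M, R)⁴ = (-5*2)⁴ = (-10)⁴ = 10000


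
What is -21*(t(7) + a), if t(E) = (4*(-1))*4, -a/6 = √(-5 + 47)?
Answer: 336 + 126*√42 ≈ 1152.6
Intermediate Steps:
a = -6*√42 (a = -6*√(-5 + 47) = -6*√42 ≈ -38.884)
t(E) = -16 (t(E) = -4*4 = -16)
-21*(t(7) + a) = -21*(-16 - 6*√42) = 336 + 126*√42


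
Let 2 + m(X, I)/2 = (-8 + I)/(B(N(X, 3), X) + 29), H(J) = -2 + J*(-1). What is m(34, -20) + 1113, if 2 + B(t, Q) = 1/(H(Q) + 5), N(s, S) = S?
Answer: 231347/209 ≈ 1106.9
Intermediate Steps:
H(J) = -2 - J
B(t, Q) = -2 + 1/(3 - Q) (B(t, Q) = -2 + 1/((-2 - Q) + 5) = -2 + 1/(3 - Q))
m(X, I) = -4 + 2*(-8 + I)/(29 + (5 - 2*X)/(-3 + X)) (m(X, I) = -4 + 2*((-8 + I)/((5 - 2*X)/(-3 + X) + 29)) = -4 + 2*((-8 + I)/(29 + (5 - 2*X)/(-3 + X))) = -4 + 2*(-8 + I)/(29 + (5 - 2*X)/(-3 + X)))
m(34, -20) + 1113 = 2*(-10 + 4*34 + (3 - 1*34)*(66 - 1*(-20)))/(-82 + 27*34) + 1113 = 2*(-10 + 136 + (3 - 34)*(66 + 20))/(-82 + 918) + 1113 = 2*(-10 + 136 - 31*86)/836 + 1113 = 2*(1/836)*(-10 + 136 - 2666) + 1113 = 2*(1/836)*(-2540) + 1113 = -1270/209 + 1113 = 231347/209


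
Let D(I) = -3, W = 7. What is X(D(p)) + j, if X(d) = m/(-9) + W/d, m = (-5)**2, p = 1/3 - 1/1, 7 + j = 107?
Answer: 854/9 ≈ 94.889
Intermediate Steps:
j = 100 (j = -7 + 107 = 100)
p = -2/3 (p = 1*(1/3) - 1*1 = 1/3 - 1 = -2/3 ≈ -0.66667)
m = 25
X(d) = -25/9 + 7/d (X(d) = 25/(-9) + 7/d = 25*(-1/9) + 7/d = -25/9 + 7/d)
X(D(p)) + j = (-25/9 + 7/(-3)) + 100 = (-25/9 + 7*(-1/3)) + 100 = (-25/9 - 7/3) + 100 = -46/9 + 100 = 854/9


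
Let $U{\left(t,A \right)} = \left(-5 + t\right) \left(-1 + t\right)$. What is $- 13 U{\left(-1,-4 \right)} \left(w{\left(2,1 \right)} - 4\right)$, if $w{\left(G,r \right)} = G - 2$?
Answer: $624$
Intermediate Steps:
$w{\left(G,r \right)} = -2 + G$
$U{\left(t,A \right)} = \left(-1 + t\right) \left(-5 + t\right)$
$- 13 U{\left(-1,-4 \right)} \left(w{\left(2,1 \right)} - 4\right) = - 13 \left(5 + \left(-1\right)^{2} - -6\right) \left(\left(-2 + 2\right) - 4\right) = - 13 \left(5 + 1 + 6\right) \left(0 - 4\right) = \left(-13\right) 12 \left(-4\right) = \left(-156\right) \left(-4\right) = 624$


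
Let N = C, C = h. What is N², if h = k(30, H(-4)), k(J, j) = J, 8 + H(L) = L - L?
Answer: 900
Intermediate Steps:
H(L) = -8 (H(L) = -8 + (L - L) = -8 + 0 = -8)
h = 30
C = 30
N = 30
N² = 30² = 900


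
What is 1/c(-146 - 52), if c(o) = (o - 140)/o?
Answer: 99/169 ≈ 0.58580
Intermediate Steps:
c(o) = (-140 + o)/o
1/c(-146 - 52) = 1/((-140 + (-146 - 52))/(-146 - 52)) = 1/((-140 - 198)/(-198)) = 1/(-1/198*(-338)) = 1/(169/99) = 99/169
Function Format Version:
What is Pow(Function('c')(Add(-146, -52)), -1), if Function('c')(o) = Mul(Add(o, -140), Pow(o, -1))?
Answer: Rational(99, 169) ≈ 0.58580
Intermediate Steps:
Function('c')(o) = Mul(Pow(o, -1), Add(-140, o)) (Function('c')(o) = Mul(Add(-140, o), Pow(o, -1)) = Mul(Pow(o, -1), Add(-140, o)))
Pow(Function('c')(Add(-146, -52)), -1) = Pow(Mul(Pow(Add(-146, -52), -1), Add(-140, Add(-146, -52))), -1) = Pow(Mul(Pow(-198, -1), Add(-140, -198)), -1) = Pow(Mul(Rational(-1, 198), -338), -1) = Pow(Rational(169, 99), -1) = Rational(99, 169)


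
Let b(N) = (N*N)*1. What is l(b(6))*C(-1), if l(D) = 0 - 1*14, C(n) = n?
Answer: 14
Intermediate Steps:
b(N) = N² (b(N) = N²*1 = N²)
l(D) = -14 (l(D) = 0 - 14 = -14)
l(b(6))*C(-1) = -14*(-1) = 14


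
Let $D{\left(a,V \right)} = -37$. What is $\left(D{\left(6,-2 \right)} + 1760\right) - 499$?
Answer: $1224$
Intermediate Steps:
$\left(D{\left(6,-2 \right)} + 1760\right) - 499 = \left(-37 + 1760\right) - 499 = 1723 - 499 = 1224$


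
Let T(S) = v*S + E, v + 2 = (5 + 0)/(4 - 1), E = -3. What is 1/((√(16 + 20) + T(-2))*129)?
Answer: 1/473 ≈ 0.0021142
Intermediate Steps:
v = -⅓ (v = -2 + (5 + 0)/(4 - 1) = -2 + 5/3 = -⅓ ≈ -0.33333)
T(S) = -3 - S/3 (T(S) = -S/3 - 3 = -3 - S/3)
1/((√(16 + 20) + T(-2))*129) = 1/((√(16 + 20) + (-3 - ⅓*(-2)))*129) = 1/((√36 + (-3 + ⅔))*129) = 1/((6 - 7/3)*129) = 1/((11/3)*129) = 1/473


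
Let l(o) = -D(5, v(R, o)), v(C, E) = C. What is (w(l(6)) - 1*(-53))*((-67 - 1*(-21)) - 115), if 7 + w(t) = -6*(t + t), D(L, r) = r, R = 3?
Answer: -13202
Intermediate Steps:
l(o) = -3 (l(o) = -1*3 = -3)
w(t) = -7 - 12*t (w(t) = -7 - 6*(t + t) = -7 - 12*t)
(w(l(6)) - 1*(-53))*((-67 - 1*(-21)) - 115) = ((-7 - 12*(-3)) - 1*(-53))*((-67 - 1*(-21)) - 115) = ((-7 + 36) + 53)*((-67 + 21) - 115) = (29 + 53)*(-46 - 115) = 82*(-161) = -13202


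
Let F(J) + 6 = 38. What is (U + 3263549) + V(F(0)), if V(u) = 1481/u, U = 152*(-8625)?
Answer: 62483049/32 ≈ 1.9526e+6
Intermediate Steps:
F(J) = 32 (F(J) = -6 + 38 = 32)
U = -1311000
(U + 3263549) + V(F(0)) = (-1311000 + 3263549) + 1481/32 = 1952549 + 1481*(1/32) = 1952549 + 1481/32 = 62483049/32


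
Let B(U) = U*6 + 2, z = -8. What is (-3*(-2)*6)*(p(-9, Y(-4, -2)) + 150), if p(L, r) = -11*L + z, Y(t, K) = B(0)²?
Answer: 8676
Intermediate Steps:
B(U) = 2 + 6*U (B(U) = 6*U + 2 = 2 + 6*U)
Y(t, K) = 4 (Y(t, K) = (2 + 6*0)² = (2 + 0)² = 2² = 4)
p(L, r) = -8 - 11*L (p(L, r) = -11*L - 8 = -8 - 11*L)
(-3*(-2)*6)*(p(-9, Y(-4, -2)) + 150) = (-3*(-2)*6)*((-8 - 11*(-9)) + 150) = (6*6)*((-8 + 99) + 150) = 36*(91 + 150) = 36*241 = 8676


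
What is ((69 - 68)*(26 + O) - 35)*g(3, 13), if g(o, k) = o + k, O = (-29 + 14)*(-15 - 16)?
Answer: 7296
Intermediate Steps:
O = 465 (O = -15*(-31) = 465)
g(o, k) = k + o
((69 - 68)*(26 + O) - 35)*g(3, 13) = ((69 - 68)*(26 + 465) - 35)*(13 + 3) = (1*491 - 35)*16 = (491 - 35)*16 = 456*16 = 7296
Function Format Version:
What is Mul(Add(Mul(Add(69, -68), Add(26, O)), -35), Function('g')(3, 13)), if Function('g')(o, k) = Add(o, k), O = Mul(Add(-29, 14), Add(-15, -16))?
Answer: 7296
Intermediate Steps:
O = 465 (O = Mul(-15, -31) = 465)
Function('g')(o, k) = Add(k, o)
Mul(Add(Mul(Add(69, -68), Add(26, O)), -35), Function('g')(3, 13)) = Mul(Add(Mul(Add(69, -68), Add(26, 465)), -35), Add(13, 3)) = Mul(Add(Mul(1, 491), -35), 16) = Mul(Add(491, -35), 16) = Mul(456, 16) = 7296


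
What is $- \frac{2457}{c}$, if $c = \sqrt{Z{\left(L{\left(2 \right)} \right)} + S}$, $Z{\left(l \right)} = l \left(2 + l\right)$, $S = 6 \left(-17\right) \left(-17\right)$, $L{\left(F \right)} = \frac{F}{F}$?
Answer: $- \frac{819 \sqrt{193}}{193} \approx -58.953$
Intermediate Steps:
$L{\left(F \right)} = 1$
$S = 1734$ ($S = \left(-102\right) \left(-17\right) = 1734$)
$c = 3 \sqrt{193}$ ($c = \sqrt{1 \left(2 + 1\right) + 1734} = \sqrt{1 \cdot 3 + 1734} = \sqrt{3 + 1734} = \sqrt{1737} = 3 \sqrt{193} \approx 41.677$)
$- \frac{2457}{c} = - \frac{2457}{3 \sqrt{193}} = - 2457 \frac{\sqrt{193}}{579} = - \frac{819 \sqrt{193}}{193}$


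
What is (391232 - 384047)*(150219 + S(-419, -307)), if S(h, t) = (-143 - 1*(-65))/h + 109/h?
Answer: 452236330050/419 ≈ 1.0793e+9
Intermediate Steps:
S(h, t) = 31/h (S(h, t) = (-143 + 65)/h + 109/h = -78/h + 109/h = 31/h)
(391232 - 384047)*(150219 + S(-419, -307)) = (391232 - 384047)*(150219 + 31/(-419)) = 7185*(150219 + 31*(-1/419)) = 7185*(150219 - 31/419) = 7185*(62941730/419) = 452236330050/419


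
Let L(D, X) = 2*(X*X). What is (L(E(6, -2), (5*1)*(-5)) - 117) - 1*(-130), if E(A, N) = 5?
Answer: 1263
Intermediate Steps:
L(D, X) = 2*X²
(L(E(6, -2), (5*1)*(-5)) - 117) - 1*(-130) = (2*((5*1)*(-5))² - 117) - 1*(-130) = (2*(5*(-5))² - 117) + 130 = (2*(-25)² - 117) + 130 = (2*625 - 117) + 130 = (1250 - 117) + 130 = 1133 + 130 = 1263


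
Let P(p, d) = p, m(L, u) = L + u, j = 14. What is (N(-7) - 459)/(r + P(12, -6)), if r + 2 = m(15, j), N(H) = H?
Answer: -466/39 ≈ -11.949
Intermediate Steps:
r = 27 (r = -2 + (15 + 14) = -2 + 29 = 27)
(N(-7) - 459)/(r + P(12, -6)) = (-7 - 459)/(27 + 12) = -466/39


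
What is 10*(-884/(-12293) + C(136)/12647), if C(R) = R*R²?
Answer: 309336805560/155469571 ≈ 1989.7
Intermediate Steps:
C(R) = R³
10*(-884/(-12293) + C(136)/12647) = 10*(-884/(-12293) + 136³/12647) = 10*(-884*(-1/12293) + 2515456*(1/12647)) = 10*(884/12293 + 2515456/12647) = 10*(30933680556/155469571) = 309336805560/155469571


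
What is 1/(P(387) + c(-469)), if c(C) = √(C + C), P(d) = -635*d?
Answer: -245745/60390605963 - I*√938/60390605963 ≈ -4.0693e-6 - 5.0714e-10*I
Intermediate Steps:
c(C) = √2*√C (c(C) = √(2*C) = √2*√C)
1/(P(387) + c(-469)) = 1/(-635*387 + √2*√(-469)) = 1/(-245745 + √2*(I*√469)) = 1/(-245745 + I*√938)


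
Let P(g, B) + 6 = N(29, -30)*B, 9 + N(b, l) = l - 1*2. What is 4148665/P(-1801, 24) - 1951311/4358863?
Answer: -3617078833157/863054874 ≈ -4191.0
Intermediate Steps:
N(b, l) = -11 + l (N(b, l) = -9 + (l - 1*2) = -9 + (l - 2) = -9 + (-2 + l) = -11 + l)
P(g, B) = -6 - 41*B (P(g, B) = -6 + (-11 - 30)*B = -6 - 41*B)
4148665/P(-1801, 24) - 1951311/4358863 = 4148665/(-6 - 41*24) - 1951311/4358863 = 4148665/(-6 - 984) - 1951311*1/4358863 = 4148665/(-990) - 1951311/4358863 = 4148665*(-1/990) - 1951311/4358863 = -829733/198 - 1951311/4358863 = -3617078833157/863054874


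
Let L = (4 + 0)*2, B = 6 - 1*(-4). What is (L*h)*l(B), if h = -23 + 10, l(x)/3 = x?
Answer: -3120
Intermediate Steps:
B = 10 (B = 6 + 4 = 10)
l(x) = 3*x
h = -13
L = 8 (L = 4*2 = 8)
(L*h)*l(B) = (8*(-13))*(3*10) = -104*30 = -3120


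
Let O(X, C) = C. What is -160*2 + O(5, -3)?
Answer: -323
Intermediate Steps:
-160*2 + O(5, -3) = -160*2 - 3 = -32*10 - 3 = -320 - 3 = -323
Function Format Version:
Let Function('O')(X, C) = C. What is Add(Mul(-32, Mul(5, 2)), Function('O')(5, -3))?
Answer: -323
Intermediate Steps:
Add(Mul(-32, Mul(5, 2)), Function('O')(5, -3)) = Add(Mul(-32, Mul(5, 2)), -3) = Add(Mul(-32, 10), -3) = Add(-320, -3) = -323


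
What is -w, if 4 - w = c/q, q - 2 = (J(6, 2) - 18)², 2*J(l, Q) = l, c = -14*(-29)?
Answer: -502/227 ≈ -2.2115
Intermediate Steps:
c = 406
J(l, Q) = l/2
q = 227 (q = 2 + ((½)*6 - 18)² = 2 + (3 - 18)² = 2 + (-15)² = 2 + 225 = 227)
w = 502/227 (w = 4 - 406/227 = 502/227 ≈ 2.2115)
-w = -1*502/227 = -502/227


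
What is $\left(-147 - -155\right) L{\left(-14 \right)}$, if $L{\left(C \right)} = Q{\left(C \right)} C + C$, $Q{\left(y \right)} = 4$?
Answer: $-560$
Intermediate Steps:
$L{\left(C \right)} = 5 C$ ($L{\left(C \right)} = 4 C + C = 5 C$)
$\left(-147 - -155\right) L{\left(-14 \right)} = \left(-147 - -155\right) 5 \left(-14\right) = \left(-147 + 155\right) \left(-70\right) = 8 \left(-70\right) = -560$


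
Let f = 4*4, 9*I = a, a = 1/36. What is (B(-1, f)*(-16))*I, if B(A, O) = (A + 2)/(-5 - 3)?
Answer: 1/162 ≈ 0.0061728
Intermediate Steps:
a = 1/36 ≈ 0.027778
I = 1/324 (I = (⅑)*(1/36) = 1/324 ≈ 0.0030864)
f = 16
B(A, O) = -¼ - A/8 (B(A, O) = (2 + A)/(-8) = (2 + A)*(-⅛) = -¼ - A/8)
(B(-1, f)*(-16))*I = ((-¼ - ⅛*(-1))*(-16))*(1/324) = ((-¼ + ⅛)*(-16))*(1/324) = -⅛*(-16)*(1/324) = 2*(1/324) = 1/162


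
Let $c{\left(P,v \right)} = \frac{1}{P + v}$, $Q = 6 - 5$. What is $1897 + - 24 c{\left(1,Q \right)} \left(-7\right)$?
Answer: $1981$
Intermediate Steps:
$Q = 1$
$1897 + - 24 c{\left(1,Q \right)} \left(-7\right) = 1897 + - \frac{24}{1 + 1} \left(-7\right) = 1897 + - \frac{24}{2} \left(-7\right) = 1897 + \left(-24\right) \frac{1}{2} \left(-7\right) = 1897 - -84 = 1897 + 84 = 1981$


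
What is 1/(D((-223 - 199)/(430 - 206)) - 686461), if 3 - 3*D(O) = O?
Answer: -336/230650349 ≈ -1.4568e-6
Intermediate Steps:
D(O) = 1 - O/3
1/(D((-223 - 199)/(430 - 206)) - 686461) = 1/((1 - (-223 - 199)/(3*(430 - 206))) - 686461) = 1/((1 - (-422)/(3*224)) - 686461) = 1/((1 - ⅓*(-211/112)) - 686461) = 1/((1 + 211/336) - 686461) = 1/(547/336 - 686461) = 1/(-230650349/336) = -336/230650349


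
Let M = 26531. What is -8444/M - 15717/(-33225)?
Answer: 45478609/293830825 ≈ 0.15478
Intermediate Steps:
-8444/M - 15717/(-33225) = -8444/26531 - 15717/(-33225) = -8444*1/26531 - 15717*(-1/33225) = -8444/26531 + 5239/11075 = 45478609/293830825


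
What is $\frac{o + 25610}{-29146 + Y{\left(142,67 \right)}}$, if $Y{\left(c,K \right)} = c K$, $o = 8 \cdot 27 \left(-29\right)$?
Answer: $- \frac{9673}{9816} \approx -0.98543$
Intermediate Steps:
$o = -6264$ ($o = 216 \left(-29\right) = -6264$)
$Y{\left(c,K \right)} = K c$
$\frac{o + 25610}{-29146 + Y{\left(142,67 \right)}} = \frac{-6264 + 25610}{-29146 + 67 \cdot 142} = \frac{19346}{-29146 + 9514} = \frac{19346}{-19632} = 19346 \left(- \frac{1}{19632}\right) = - \frac{9673}{9816}$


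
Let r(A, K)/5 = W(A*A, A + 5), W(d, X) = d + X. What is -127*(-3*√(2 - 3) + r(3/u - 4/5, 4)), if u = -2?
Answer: -101473/20 + 381*I ≈ -5073.6 + 381.0*I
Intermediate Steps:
W(d, X) = X + d
r(A, K) = 25 + 5*A + 5*A² (r(A, K) = 5*((A + 5) + A*A) = 5*((5 + A) + A²) = 5*(5 + A + A²) = 25 + 5*A + 5*A²)
-127*(-3*√(2 - 3) + r(3/u - 4/5, 4)) = -127*(-3*√(2 - 3) + (25 + 5*(3/(-2) - 4/5) + 5*(3/(-2) - 4/5)²)) = -127*(-3*I + (25 + 5*(3*(-½) - 4*⅕) + 5*(3*(-½) - 4*⅕)²)) = -127*(-3*I + (25 + 5*(-3/2 - ⅘) + 5*(-3/2 - ⅘)²)) = -127*(-3*I + (25 + 5*(-23/10) + 5*(-23/10)²)) = -127*(-3*I + (25 - 23/2 + 5*(529/100))) = -127*(-3*I + (25 - 23/2 + 529/20)) = -127*(-3*I + 799/20) = -127*(799/20 - 3*I) = -101473/20 + 381*I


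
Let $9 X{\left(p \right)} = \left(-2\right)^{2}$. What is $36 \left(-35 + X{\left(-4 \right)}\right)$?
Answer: $-1244$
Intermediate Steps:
$X{\left(p \right)} = \frac{4}{9}$ ($X{\left(p \right)} = \frac{\left(-2\right)^{2}}{9} = \frac{1}{9} \cdot 4 = \frac{4}{9}$)
$36 \left(-35 + X{\left(-4 \right)}\right) = 36 \left(-35 + \frac{4}{9}\right) = 36 \left(- \frac{311}{9}\right) = -1244$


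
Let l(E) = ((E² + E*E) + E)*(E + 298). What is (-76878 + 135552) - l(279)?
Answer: -89930823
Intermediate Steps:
l(E) = (298 + E)*(E + 2*E²) (l(E) = ((E² + E²) + E)*(298 + E) = (2*E² + E)*(298 + E) = (E + 2*E²)*(298 + E) = (298 + E)*(E + 2*E²))
(-76878 + 135552) - l(279) = (-76878 + 135552) - 279*(298 + 2*279² + 597*279) = 58674 - 279*(298 + 2*77841 + 166563) = 58674 - 279*(298 + 155682 + 166563) = 58674 - 279*322543 = 58674 - 1*89989497 = 58674 - 89989497 = -89930823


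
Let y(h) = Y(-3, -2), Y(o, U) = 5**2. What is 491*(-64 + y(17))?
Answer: -19149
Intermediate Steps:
Y(o, U) = 25
y(h) = 25
491*(-64 + y(17)) = 491*(-64 + 25) = 491*(-39) = -19149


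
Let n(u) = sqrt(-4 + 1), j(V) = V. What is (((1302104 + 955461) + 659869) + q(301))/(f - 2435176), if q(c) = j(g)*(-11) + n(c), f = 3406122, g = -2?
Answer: 1458728/485473 + I*sqrt(3)/970946 ≈ 3.0048 + 1.7839e-6*I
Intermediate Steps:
n(u) = I*sqrt(3) (n(u) = sqrt(-3) = I*sqrt(3))
q(c) = 22 + I*sqrt(3) (q(c) = -2*(-11) + I*sqrt(3) = 22 + I*sqrt(3))
(((1302104 + 955461) + 659869) + q(301))/(f - 2435176) = (((1302104 + 955461) + 659869) + (22 + I*sqrt(3)))/(3406122 - 2435176) = ((2257565 + 659869) + (22 + I*sqrt(3)))/970946 = (2917434 + (22 + I*sqrt(3)))*(1/970946) = (2917456 + I*sqrt(3))*(1/970946) = 1458728/485473 + I*sqrt(3)/970946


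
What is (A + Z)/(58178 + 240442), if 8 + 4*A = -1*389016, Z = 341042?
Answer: 40631/49770 ≈ 0.81638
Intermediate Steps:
A = -97256 (A = -2 + (-1*389016)/4 = -2 + (1/4)*(-389016) = -2 - 97254 = -97256)
(A + Z)/(58178 + 240442) = (-97256 + 341042)/(58178 + 240442) = 243786/298620 = 243786*(1/298620) = 40631/49770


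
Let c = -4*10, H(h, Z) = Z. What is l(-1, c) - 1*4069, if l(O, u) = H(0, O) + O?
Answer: -4071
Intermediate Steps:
c = -40
l(O, u) = 2*O (l(O, u) = O + O = 2*O)
l(-1, c) - 1*4069 = 2*(-1) - 1*4069 = -2 - 4069 = -4071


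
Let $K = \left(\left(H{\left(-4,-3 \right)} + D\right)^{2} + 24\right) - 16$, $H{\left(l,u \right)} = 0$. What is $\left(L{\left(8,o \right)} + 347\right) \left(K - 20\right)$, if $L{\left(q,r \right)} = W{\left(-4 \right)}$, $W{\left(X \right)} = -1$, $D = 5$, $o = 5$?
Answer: $4498$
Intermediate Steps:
$L{\left(q,r \right)} = -1$
$K = 33$ ($K = \left(\left(0 + 5\right)^{2} + 24\right) - 16 = \left(5^{2} + 24\right) - 16 = \left(25 + 24\right) - 16 = 49 - 16 = 33$)
$\left(L{\left(8,o \right)} + 347\right) \left(K - 20\right) = \left(-1 + 347\right) \left(33 - 20\right) = 346 \cdot 13 = 4498$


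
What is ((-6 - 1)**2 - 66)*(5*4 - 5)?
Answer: -255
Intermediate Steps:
((-6 - 1)**2 - 66)*(5*4 - 5) = ((-7)**2 - 66)*(20 - 5) = (49 - 66)*15 = -17*15 = -255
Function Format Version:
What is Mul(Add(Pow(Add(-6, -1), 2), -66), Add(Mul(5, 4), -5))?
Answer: -255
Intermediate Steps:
Mul(Add(Pow(Add(-6, -1), 2), -66), Add(Mul(5, 4), -5)) = Mul(Add(Pow(-7, 2), -66), Add(20, -5)) = Mul(Add(49, -66), 15) = Mul(-17, 15) = -255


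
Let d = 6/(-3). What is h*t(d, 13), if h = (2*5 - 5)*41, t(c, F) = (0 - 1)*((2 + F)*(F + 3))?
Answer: -49200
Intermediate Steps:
d = -2 (d = 6*(-1/3) = -2)
t(c, F) = -(2 + F)*(3 + F)
h = 205 (h = (10 - 5)*41 = 5*41 = 205)
h*t(d, 13) = 205*(-6 - 1*13**2 - 5*13) = 205*(-6 - 1*169 - 65) = 205*(-6 - 169 - 65) = 205*(-240) = -49200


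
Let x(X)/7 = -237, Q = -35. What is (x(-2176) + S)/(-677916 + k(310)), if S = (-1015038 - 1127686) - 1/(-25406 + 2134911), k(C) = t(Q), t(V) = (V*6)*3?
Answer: 2261793330208/715698089865 ≈ 3.1603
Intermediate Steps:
t(V) = 18*V (t(V) = (6*V)*3 = 18*V)
x(X) = -1659 (x(X) = 7*(-237) = -1659)
k(C) = -630 (k(C) = 18*(-35) = -630)
S = -4520086991621/2109505 (S = -2142724 - 1/2109505 = -4520086991621/2109505 ≈ -2.1427e+6)
(x(-2176) + S)/(-677916 + k(310)) = (-1659 - 4520086991621/2109505)/(-677916 - 630) = -4523586660416/2109505/(-678546) = -4523586660416/2109505*(-1/678546) = 2261793330208/715698089865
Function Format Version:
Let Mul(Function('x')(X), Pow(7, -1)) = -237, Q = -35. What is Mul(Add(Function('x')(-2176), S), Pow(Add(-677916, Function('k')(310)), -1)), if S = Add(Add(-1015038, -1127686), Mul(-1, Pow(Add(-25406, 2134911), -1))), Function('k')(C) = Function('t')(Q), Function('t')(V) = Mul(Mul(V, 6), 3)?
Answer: Rational(2261793330208, 715698089865) ≈ 3.1603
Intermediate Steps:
Function('t')(V) = Mul(18, V) (Function('t')(V) = Mul(Mul(6, V), 3) = Mul(18, V))
Function('x')(X) = -1659 (Function('x')(X) = Mul(7, -237) = -1659)
Function('k')(C) = -630 (Function('k')(C) = Mul(18, -35) = -630)
S = Rational(-4520086991621, 2109505) (S = Add(-2142724, Mul(-1, Pow(2109505, -1))) = Add(-2142724, Mul(-1, Rational(1, 2109505))) = Add(-2142724, Rational(-1, 2109505)) = Rational(-4520086991621, 2109505) ≈ -2.1427e+6)
Mul(Add(Function('x')(-2176), S), Pow(Add(-677916, Function('k')(310)), -1)) = Mul(Add(-1659, Rational(-4520086991621, 2109505)), Pow(Add(-677916, -630), -1)) = Mul(Rational(-4523586660416, 2109505), Pow(-678546, -1)) = Mul(Rational(-4523586660416, 2109505), Rational(-1, 678546)) = Rational(2261793330208, 715698089865)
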